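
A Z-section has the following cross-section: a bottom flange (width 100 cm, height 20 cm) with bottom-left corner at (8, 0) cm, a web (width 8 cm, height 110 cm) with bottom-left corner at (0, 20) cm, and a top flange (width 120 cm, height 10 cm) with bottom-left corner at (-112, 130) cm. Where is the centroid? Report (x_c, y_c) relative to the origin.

x_c = 14.00 cm, y_c = 60.78 cm

Part | A | x̄ᵢ | ȳᵢ | A·x̄ᵢ | A·ȳᵢ
bottom flange | 2000.00 | 58.00 | 10.00 | 116000.00 | 20000.00
web | 880.00 | 4.00 | 75.00 | 3520.00 | 66000.00
top flange | 1200.00 | -52.00 | 135.00 | -62400.00 | 162000.00
Σ | 4080.00 |  |  | 57120.00 | 248000.00
x_c = 57120.00 / 4080.00 = 14.00 cm
y_c = 248000.00 / 4080.00 = 60.78 cm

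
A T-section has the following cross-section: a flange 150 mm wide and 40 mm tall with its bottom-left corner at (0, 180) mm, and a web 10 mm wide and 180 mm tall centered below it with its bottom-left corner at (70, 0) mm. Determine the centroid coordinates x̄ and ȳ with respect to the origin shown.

web: A = 10 × 180 = 1800.00, centroid at (75.00, 90.00).
flange: A = 150 × 40 = 6000.00, centroid at (75.00, 200.00).
ΣA = 7800.00 mm², ΣAx̄ = 585000.00 mm³, ΣAȳ = 1362000.00 mm³.
x̄ = 585000.00/7800.00 = 75.00 mm; ȳ = 1362000.00/7800.00 = 174.62 mm.

x̄ = 75.00 mm, ȳ = 174.62 mm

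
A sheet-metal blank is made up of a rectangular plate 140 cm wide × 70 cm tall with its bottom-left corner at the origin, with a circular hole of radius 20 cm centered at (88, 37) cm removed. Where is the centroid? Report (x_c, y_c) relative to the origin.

plate: A = 140 × 70 = 9800.00, centroid at (70.00, 35.00).
hole: A = −π·20² = -1256.64, centroid at (88.00, 37.00).
ΣA = 8543.36 cm², ΣAx_c = 575415.94 cm³, ΣAy_c = 296504.43 cm³.
x_c = 575415.94/8543.36 = 67.35 cm; y_c = 296504.43/8543.36 = 34.71 cm.

x_c = 67.35 cm, y_c = 34.71 cm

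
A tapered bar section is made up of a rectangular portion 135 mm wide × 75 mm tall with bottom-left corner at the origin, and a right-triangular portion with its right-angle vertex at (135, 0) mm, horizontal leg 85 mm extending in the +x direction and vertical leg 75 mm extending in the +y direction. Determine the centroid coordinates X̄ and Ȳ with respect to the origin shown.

rectangular portion: A = 135 × 75 = 10125.00, centroid at (67.50, 37.50).
triangular portion: A = ½·85·75 = 3187.50, centroid at (163.33, 25.00).
ΣA = 13312.50 mm², ΣAX̄ = 1204062.50 mm³, ΣAȲ = 459375.00 mm³.
X̄ = 1204062.50/13312.50 = 90.45 mm; Ȳ = 459375.00/13312.50 = 34.51 mm.

X̄ = 90.45 mm, Ȳ = 34.51 mm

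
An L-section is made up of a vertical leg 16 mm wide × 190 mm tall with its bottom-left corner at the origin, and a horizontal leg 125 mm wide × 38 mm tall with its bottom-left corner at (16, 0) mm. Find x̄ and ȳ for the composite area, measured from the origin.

x̄ = 50.99 mm, ȳ = 48.66 mm

vertical leg: A = 16 × 190 = 3040.00, centroid at (8.00, 95.00).
horizontal leg: A = 125 × 38 = 4750.00, centroid at (78.50, 19.00).
ΣA = 7790.00 mm²
ΣAx̄ = (3040.00)(8.00) + (4750.00)(78.50) = 397195.00 mm³
ΣAȳ = (3040.00)(95.00) + (4750.00)(19.00) = 379050.00 mm³
x̄ = 397195.00 / 7790.00 = 50.99 mm
ȳ = 379050.00 / 7790.00 = 48.66 mm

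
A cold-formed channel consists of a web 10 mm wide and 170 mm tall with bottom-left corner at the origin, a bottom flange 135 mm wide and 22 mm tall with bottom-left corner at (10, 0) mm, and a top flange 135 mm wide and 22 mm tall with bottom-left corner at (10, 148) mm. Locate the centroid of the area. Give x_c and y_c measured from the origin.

x_c = 61.37 mm, y_c = 85.00 mm

web: A = 10 × 170 = 1700.00, centroid at (5.00, 85.00).
bottom flange: A = 135 × 22 = 2970.00, centroid at (77.50, 11.00).
top flange: A = 135 × 22 = 2970.00, centroid at (77.50, 159.00).
ΣA = 7640.00 mm², ΣAx_c = 468850.00 mm³, ΣAy_c = 649400.00 mm³.
x_c = 468850.00/7640.00 = 61.37 mm; y_c = 649400.00/7640.00 = 85.00 mm.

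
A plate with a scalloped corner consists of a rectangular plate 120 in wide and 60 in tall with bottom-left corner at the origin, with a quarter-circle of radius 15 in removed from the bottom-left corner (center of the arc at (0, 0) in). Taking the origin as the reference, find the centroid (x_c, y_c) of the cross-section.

plate: A = 120 × 60 = 7200.00, centroid at (60.00, 30.00).
removed quarter-circle: A = −¼π·15² = -176.71, centroid at (6.37, 6.37).
ΣA = 7023.29 in²
ΣAx_c = (7200.00)(60.00) + (-176.71)(6.37) = 430875.00 in³
ΣAy_c = (7200.00)(30.00) + (-176.71)(6.37) = 214875.00 in³
x_c = 430875.00 / 7023.29 = 61.35 in
y_c = 214875.00 / 7023.29 = 30.59 in

x_c = 61.35 in, y_c = 30.59 in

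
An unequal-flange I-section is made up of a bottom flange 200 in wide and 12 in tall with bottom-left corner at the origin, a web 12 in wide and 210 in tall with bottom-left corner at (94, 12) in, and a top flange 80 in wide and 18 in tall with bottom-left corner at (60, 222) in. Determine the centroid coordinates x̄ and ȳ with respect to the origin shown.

x̄ = 100.00 in, ȳ = 100.92 in

Part | A | x̄ᵢ | ȳᵢ | A·x̄ᵢ | A·ȳᵢ
bottom flange | 2400.00 | 100.00 | 6.00 | 240000.00 | 14400.00
web | 2520.00 | 100.00 | 117.00 | 252000.00 | 294840.00
top flange | 1440.00 | 100.00 | 231.00 | 144000.00 | 332640.00
Σ | 6360.00 |  |  | 636000.00 | 641880.00
x̄ = 636000.00 / 6360.00 = 100.00 in
ȳ = 641880.00 / 6360.00 = 100.92 in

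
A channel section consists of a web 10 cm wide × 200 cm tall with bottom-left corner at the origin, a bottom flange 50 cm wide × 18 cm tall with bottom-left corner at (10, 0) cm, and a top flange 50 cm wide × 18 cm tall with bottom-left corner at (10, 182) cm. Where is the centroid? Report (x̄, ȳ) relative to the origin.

x̄ = 19.21 cm, ȳ = 100.00 cm

web: A = 10 × 200 = 2000.00, centroid at (5.00, 100.00).
bottom flange: A = 50 × 18 = 900.00, centroid at (35.00, 9.00).
top flange: A = 50 × 18 = 900.00, centroid at (35.00, 191.00).
ΣA = 3800.00 cm², ΣAx̄ = 73000.00 cm³, ΣAȳ = 380000.00 cm³.
x̄ = 73000.00/3800.00 = 19.21 cm; ȳ = 380000.00/3800.00 = 100.00 cm.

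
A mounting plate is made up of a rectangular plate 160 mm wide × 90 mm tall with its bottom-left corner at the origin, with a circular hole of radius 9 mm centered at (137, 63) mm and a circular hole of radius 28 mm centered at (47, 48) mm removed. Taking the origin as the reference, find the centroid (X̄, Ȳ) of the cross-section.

plate: A = 160 × 90 = 14400.00, centroid at (80.00, 45.00).
hole 1: A = −π·9² = -254.47, centroid at (137.00, 63.00).
hole 2: A = −π·28² = -2463.01, centroid at (47.00, 48.00).
ΣA = 11682.52 mm²
ΣAX̄ = (14400.00)(80.00) + (-254.47)(137.00) + (-2463.01)(47.00) = 1001376.34 mm³
ΣAȲ = (14400.00)(45.00) + (-254.47)(63.00) + (-2463.01)(48.00) = 513744.04 mm³
X̄ = 1001376.34 / 11682.52 = 85.72 mm
Ȳ = 513744.04 / 11682.52 = 43.98 mm

X̄ = 85.72 mm, Ȳ = 43.98 mm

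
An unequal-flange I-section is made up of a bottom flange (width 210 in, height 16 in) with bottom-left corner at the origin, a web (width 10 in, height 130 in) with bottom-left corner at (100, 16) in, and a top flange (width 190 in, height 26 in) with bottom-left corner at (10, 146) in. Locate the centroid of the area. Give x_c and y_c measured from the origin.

bottom flange: A = 210 × 16 = 3360.00, centroid at (105.00, 8.00).
web: A = 10 × 130 = 1300.00, centroid at (105.00, 81.00).
top flange: A = 190 × 26 = 4940.00, centroid at (105.00, 159.00).
ΣA = 9600.00 in²
ΣAx_c = (3360.00)(105.00) + (1300.00)(105.00) + (4940.00)(105.00) = 1008000.00 in³
ΣAy_c = (3360.00)(8.00) + (1300.00)(81.00) + (4940.00)(159.00) = 917640.00 in³
x_c = 1008000.00 / 9600.00 = 105.00 in
y_c = 917640.00 / 9600.00 = 95.59 in

x_c = 105.00 in, y_c = 95.59 in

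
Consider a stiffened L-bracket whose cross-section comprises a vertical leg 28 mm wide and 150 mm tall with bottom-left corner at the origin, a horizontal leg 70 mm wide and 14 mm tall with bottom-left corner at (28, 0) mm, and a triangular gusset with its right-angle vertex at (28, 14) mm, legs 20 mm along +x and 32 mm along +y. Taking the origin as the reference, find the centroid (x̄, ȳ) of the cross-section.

vertical leg: A = 28 × 150 = 4200.00, centroid at (14.00, 75.00).
horizontal leg: A = 70 × 14 = 980.00, centroid at (63.00, 7.00).
gusset: A = ½·20·32 = 320.00, centroid at (34.67, 24.67).
ΣA = 5500.00 mm²
ΣAx̄ = (4200.00)(14.00) + (980.00)(63.00) + (320.00)(34.67) = 131633.33 mm³
ΣAȳ = (4200.00)(75.00) + (980.00)(7.00) + (320.00)(24.67) = 329753.33 mm³
x̄ = 131633.33 / 5500.00 = 23.93 mm
ȳ = 329753.33 / 5500.00 = 59.96 mm

x̄ = 23.93 mm, ȳ = 59.96 mm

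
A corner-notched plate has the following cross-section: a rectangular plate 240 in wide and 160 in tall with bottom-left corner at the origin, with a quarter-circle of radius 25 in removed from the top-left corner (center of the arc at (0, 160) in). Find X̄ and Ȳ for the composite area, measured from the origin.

X̄ = 121.42 in, Ȳ = 79.10 in

Part | A | x̄ᵢ | ȳᵢ | A·x̄ᵢ | A·ȳᵢ
plate | 38400.00 | 120.00 | 80.00 | 4608000.00 | 3072000.00
removed quarter-circle | -490.87 | 10.61 | 149.39 | -5208.33 | -73331.48
Σ | 37909.13 |  |  | 4602791.67 | 2998668.52
X̄ = 4602791.67 / 37909.13 = 121.42 in
Ȳ = 2998668.52 / 37909.13 = 79.10 in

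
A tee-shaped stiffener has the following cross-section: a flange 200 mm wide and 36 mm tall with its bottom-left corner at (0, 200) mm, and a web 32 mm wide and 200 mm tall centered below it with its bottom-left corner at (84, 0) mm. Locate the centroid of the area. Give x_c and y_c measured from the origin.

web: A = 32 × 200 = 6400.00, centroid at (100.00, 100.00).
flange: A = 200 × 36 = 7200.00, centroid at (100.00, 218.00).
ΣA = 13600.00 mm², ΣAx_c = 1360000.00 mm³, ΣAy_c = 2209600.00 mm³.
x_c = 1360000.00/13600.00 = 100.00 mm; y_c = 2209600.00/13600.00 = 162.47 mm.

x_c = 100.00 mm, y_c = 162.47 mm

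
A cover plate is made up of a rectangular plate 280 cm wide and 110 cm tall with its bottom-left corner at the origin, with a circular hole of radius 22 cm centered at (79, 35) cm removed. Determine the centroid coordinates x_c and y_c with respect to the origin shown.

plate: A = 280 × 110 = 30800.00, centroid at (140.00, 55.00).
hole: A = −π·22² = -1520.53, centroid at (79.00, 35.00).
ΣA = 29279.47 cm²
ΣAx_c = (30800.00)(140.00) + (-1520.53)(79.00) = 4191878.06 cm³
ΣAy_c = (30800.00)(55.00) + (-1520.53)(35.00) = 1640781.42 cm³
x_c = 4191878.06 / 29279.47 = 143.17 cm
y_c = 1640781.42 / 29279.47 = 56.04 cm

x_c = 143.17 cm, y_c = 56.04 cm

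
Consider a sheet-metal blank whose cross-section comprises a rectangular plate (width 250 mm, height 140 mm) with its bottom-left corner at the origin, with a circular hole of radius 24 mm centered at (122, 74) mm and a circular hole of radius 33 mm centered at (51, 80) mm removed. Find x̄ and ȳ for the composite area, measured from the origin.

plate: A = 250 × 140 = 35000.00, centroid at (125.00, 70.00).
hole 1: A = −π·24² = -1809.56, centroid at (122.00, 74.00).
hole 2: A = −π·33² = -3421.19, centroid at (51.00, 80.00).
ΣA = 29769.25 mm²
ΣAx̄ = (35000.00)(125.00) + (-1809.56)(122.00) + (-3421.19)(51.00) = 3979753.09 mm³
ΣAȳ = (35000.00)(70.00) + (-1809.56)(74.00) + (-3421.19)(80.00) = 2042397.20 mm³
x̄ = 3979753.09 / 29769.25 = 133.69 mm
ȳ = 2042397.20 / 29769.25 = 68.61 mm

x̄ = 133.69 mm, ȳ = 68.61 mm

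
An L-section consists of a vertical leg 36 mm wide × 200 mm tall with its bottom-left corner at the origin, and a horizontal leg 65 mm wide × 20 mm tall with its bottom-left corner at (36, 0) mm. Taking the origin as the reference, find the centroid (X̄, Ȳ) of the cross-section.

Part | A | x̄ᵢ | ȳᵢ | A·x̄ᵢ | A·ȳᵢ
vertical leg | 7200.00 | 18.00 | 100.00 | 129600.00 | 720000.00
horizontal leg | 1300.00 | 68.50 | 10.00 | 89050.00 | 13000.00
Σ | 8500.00 |  |  | 218650.00 | 733000.00
X̄ = 218650.00 / 8500.00 = 25.72 mm
Ȳ = 733000.00 / 8500.00 = 86.24 mm

X̄ = 25.72 mm, Ȳ = 86.24 mm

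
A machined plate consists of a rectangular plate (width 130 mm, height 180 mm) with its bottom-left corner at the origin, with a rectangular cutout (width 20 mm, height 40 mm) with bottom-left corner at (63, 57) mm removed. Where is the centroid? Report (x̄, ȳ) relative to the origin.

x̄ = 64.72 mm, ȳ = 90.46 mm

Part | A | x̄ᵢ | ȳᵢ | A·x̄ᵢ | A·ȳᵢ
plate | 23400.00 | 65.00 | 90.00 | 1521000.00 | 2106000.00
hole | -800.00 | 73.00 | 77.00 | -58400.00 | -61600.00
Σ | 22600.00 |  |  | 1462600.00 | 2044400.00
x̄ = 1462600.00 / 22600.00 = 64.72 mm
ȳ = 2044400.00 / 22600.00 = 90.46 mm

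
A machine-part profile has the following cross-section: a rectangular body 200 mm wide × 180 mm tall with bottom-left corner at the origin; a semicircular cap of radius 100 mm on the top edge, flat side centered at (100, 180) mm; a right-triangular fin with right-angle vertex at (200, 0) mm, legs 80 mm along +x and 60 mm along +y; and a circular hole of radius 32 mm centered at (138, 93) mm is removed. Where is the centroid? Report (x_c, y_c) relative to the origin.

rectangular body: A = 200 × 180 = 36000.00, centroid at (100.00, 90.00).
semicircular top: A = ½π·100² = 15707.96, centroid at (100.00, 222.44).
triangular fin: A = ½·80·60 = 2400.00, centroid at (226.67, 20.00).
hole: A = −π·32² = -3216.99, centroid at (138.00, 93.00).
ΣA = 50890.97 mm², ΣAx_c = 5270851.59 mm³, ΣAy_c = 6482919.90 mm³.
x_c = 5270851.59/50890.97 = 103.57 mm; y_c = 6482919.90/50890.97 = 127.39 mm.

x_c = 103.57 mm, y_c = 127.39 mm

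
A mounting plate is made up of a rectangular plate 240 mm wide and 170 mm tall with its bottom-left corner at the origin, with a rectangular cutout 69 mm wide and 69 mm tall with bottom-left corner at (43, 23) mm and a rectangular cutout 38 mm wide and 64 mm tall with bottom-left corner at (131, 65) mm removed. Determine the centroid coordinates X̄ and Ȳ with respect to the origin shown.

X̄ = 123.85 mm, Ȳ = 88.03 mm

plate: A = 240 × 170 = 40800.00, centroid at (120.00, 85.00).
hole 1: A = −(69 × 69) = -4761.00, centroid at (77.50, 57.50).
hole 2: A = −(38 × 64) = -2432.00, centroid at (150.00, 97.00).
ΣA = 33607.00 mm²
ΣAX̄ = (40800.00)(120.00) + (-4761.00)(77.50) + (-2432.00)(150.00) = 4162222.50 mm³
ΣAȲ = (40800.00)(85.00) + (-4761.00)(57.50) + (-2432.00)(97.00) = 2958338.50 mm³
X̄ = 4162222.50 / 33607.00 = 123.85 mm
Ȳ = 2958338.50 / 33607.00 = 88.03 mm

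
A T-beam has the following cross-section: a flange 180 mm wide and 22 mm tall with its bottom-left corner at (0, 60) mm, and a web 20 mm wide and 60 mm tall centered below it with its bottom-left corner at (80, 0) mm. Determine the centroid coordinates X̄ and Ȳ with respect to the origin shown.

X̄ = 90.00 mm, Ȳ = 61.47 mm

web: A = 20 × 60 = 1200.00, centroid at (90.00, 30.00).
flange: A = 180 × 22 = 3960.00, centroid at (90.00, 71.00).
ΣA = 5160.00 mm², ΣAX̄ = 464400.00 mm³, ΣAȲ = 317160.00 mm³.
X̄ = 464400.00/5160.00 = 90.00 mm; Ȳ = 317160.00/5160.00 = 61.47 mm.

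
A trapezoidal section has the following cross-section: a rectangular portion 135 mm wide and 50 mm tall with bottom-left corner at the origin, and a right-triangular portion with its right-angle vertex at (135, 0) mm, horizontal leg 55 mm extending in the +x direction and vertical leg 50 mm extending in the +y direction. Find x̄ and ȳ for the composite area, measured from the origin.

x̄ = 82.03 mm, ȳ = 23.59 mm

rectangular portion: A = 135 × 50 = 6750.00, centroid at (67.50, 25.00).
triangular portion: A = ½·55·50 = 1375.00, centroid at (153.33, 16.67).
ΣA = 8125.00 mm², ΣAx̄ = 666458.33 mm³, ΣAȳ = 191666.67 mm³.
x̄ = 666458.33/8125.00 = 82.03 mm; ȳ = 191666.67/8125.00 = 23.59 mm.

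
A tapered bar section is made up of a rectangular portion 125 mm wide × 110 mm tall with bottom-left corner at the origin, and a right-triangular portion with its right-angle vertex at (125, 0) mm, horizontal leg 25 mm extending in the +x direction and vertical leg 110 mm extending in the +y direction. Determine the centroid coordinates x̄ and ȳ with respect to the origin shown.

rectangular portion: A = 125 × 110 = 13750.00, centroid at (62.50, 55.00).
triangular portion: A = ½·25·110 = 1375.00, centroid at (133.33, 36.67).
ΣA = 15125.00 mm²
ΣAx̄ = (13750.00)(62.50) + (1375.00)(133.33) = 1042708.33 mm³
ΣAȳ = (13750.00)(55.00) + (1375.00)(36.67) = 806666.67 mm³
x̄ = 1042708.33 / 15125.00 = 68.94 mm
ȳ = 806666.67 / 15125.00 = 53.33 mm

x̄ = 68.94 mm, ȳ = 53.33 mm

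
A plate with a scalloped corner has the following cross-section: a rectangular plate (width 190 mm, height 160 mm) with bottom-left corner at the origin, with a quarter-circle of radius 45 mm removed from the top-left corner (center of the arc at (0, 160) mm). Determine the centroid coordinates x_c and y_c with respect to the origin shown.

x_c = 99.19 mm, y_c = 76.64 mm

Part | A | x̄ᵢ | ȳᵢ | A·x̄ᵢ | A·ȳᵢ
plate | 30400.00 | 95.00 | 80.00 | 2888000.00 | 2432000.00
removed quarter-circle | -1590.43 | 19.10 | 140.90 | -30375.00 | -224094.00
Σ | 28809.57 |  |  | 2857625.00 | 2207906.00
x_c = 2857625.00 / 28809.57 = 99.19 mm
y_c = 2207906.00 / 28809.57 = 76.64 mm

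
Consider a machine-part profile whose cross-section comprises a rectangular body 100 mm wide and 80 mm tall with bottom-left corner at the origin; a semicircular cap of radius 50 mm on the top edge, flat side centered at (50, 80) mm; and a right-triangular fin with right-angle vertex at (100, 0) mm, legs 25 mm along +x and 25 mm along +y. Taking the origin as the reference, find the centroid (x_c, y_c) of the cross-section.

x_c = 51.49 mm, y_c = 58.83 mm

rectangular body: A = 100 × 80 = 8000.00, centroid at (50.00, 40.00).
semicircular top: A = ½π·50² = 3926.99, centroid at (50.00, 101.22).
triangular fin: A = ½·25·25 = 312.50, centroid at (108.33, 8.33).
ΣA = 12239.49 mm², ΣAx_c = 630203.71 mm³, ΣAy_c = 720096.77 mm³.
x_c = 630203.71/12239.49 = 51.49 mm; y_c = 720096.77/12239.49 = 58.83 mm.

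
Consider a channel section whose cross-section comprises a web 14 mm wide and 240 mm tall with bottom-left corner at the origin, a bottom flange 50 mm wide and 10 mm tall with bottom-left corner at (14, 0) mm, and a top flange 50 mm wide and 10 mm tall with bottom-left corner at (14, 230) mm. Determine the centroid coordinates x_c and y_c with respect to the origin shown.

x_c = 14.34 mm, y_c = 120.00 mm

web: A = 14 × 240 = 3360.00, centroid at (7.00, 120.00).
bottom flange: A = 50 × 10 = 500.00, centroid at (39.00, 5.00).
top flange: A = 50 × 10 = 500.00, centroid at (39.00, 235.00).
ΣA = 4360.00 mm²
ΣAx_c = (3360.00)(7.00) + (500.00)(39.00) + (500.00)(39.00) = 62520.00 mm³
ΣAy_c = (3360.00)(120.00) + (500.00)(5.00) + (500.00)(235.00) = 523200.00 mm³
x_c = 62520.00 / 4360.00 = 14.34 mm
y_c = 523200.00 / 4360.00 = 120.00 mm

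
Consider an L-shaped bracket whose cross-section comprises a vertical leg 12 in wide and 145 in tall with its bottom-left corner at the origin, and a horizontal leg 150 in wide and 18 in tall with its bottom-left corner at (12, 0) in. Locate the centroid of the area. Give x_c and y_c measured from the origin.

Part | A | x̄ᵢ | ȳᵢ | A·x̄ᵢ | A·ȳᵢ
vertical leg | 1740.00 | 6.00 | 72.50 | 10440.00 | 126150.00
horizontal leg | 2700.00 | 87.00 | 9.00 | 234900.00 | 24300.00
Σ | 4440.00 |  |  | 245340.00 | 150450.00
x_c = 245340.00 / 4440.00 = 55.26 in
y_c = 150450.00 / 4440.00 = 33.89 in

x_c = 55.26 in, y_c = 33.89 in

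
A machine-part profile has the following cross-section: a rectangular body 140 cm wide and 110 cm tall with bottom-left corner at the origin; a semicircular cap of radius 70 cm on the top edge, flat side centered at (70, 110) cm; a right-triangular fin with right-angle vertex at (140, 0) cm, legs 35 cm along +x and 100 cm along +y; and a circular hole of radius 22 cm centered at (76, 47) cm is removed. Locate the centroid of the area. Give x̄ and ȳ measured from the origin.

rectangular body: A = 140 × 110 = 15400.00, centroid at (70.00, 55.00).
semicircular top: A = ½π·70² = 7696.90, centroid at (70.00, 139.71).
triangular fin: A = ½·35·100 = 1750.00, centroid at (151.67, 33.33).
hole: A = −π·22² = -1520.53, centroid at (76.00, 47.00).
ΣA = 23326.37 cm²
ΣAx̄ = (15400.00)(70.00) + (7696.90)(70.00) + (1750.00)(151.67) + (-1520.53)(76.00) = 1766639.46 cm³
ΣAȳ = (15400.00)(55.00) + (7696.90)(139.71) + (1750.00)(33.33) + (-1520.53)(47.00) = 1909194.27 cm³
x̄ = 1766639.46 / 23326.37 = 75.74 cm
ȳ = 1909194.27 / 23326.37 = 81.85 cm

x̄ = 75.74 cm, ȳ = 81.85 cm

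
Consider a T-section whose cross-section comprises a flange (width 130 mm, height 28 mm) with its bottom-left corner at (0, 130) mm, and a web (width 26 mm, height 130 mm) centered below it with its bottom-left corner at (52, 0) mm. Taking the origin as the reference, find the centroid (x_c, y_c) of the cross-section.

x_c = 65.00 mm, y_c = 105.96 mm

web: A = 26 × 130 = 3380.00, centroid at (65.00, 65.00).
flange: A = 130 × 28 = 3640.00, centroid at (65.00, 144.00).
ΣA = 7020.00 mm²
ΣAx_c = (3380.00)(65.00) + (3640.00)(65.00) = 456300.00 mm³
ΣAy_c = (3380.00)(65.00) + (3640.00)(144.00) = 743860.00 mm³
x_c = 456300.00 / 7020.00 = 65.00 mm
y_c = 743860.00 / 7020.00 = 105.96 mm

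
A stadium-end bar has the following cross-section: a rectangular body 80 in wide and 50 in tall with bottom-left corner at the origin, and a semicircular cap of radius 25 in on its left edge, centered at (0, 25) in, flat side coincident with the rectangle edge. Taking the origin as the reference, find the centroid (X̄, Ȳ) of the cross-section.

rectangular body: A = 80 × 50 = 4000.00, centroid at (40.00, 25.00).
semicircular end: A = ½π·25² = 981.75, centroid at (-10.61, 25.00).
ΣA = 4981.75 in², ΣAX̄ = 149583.33 in³, ΣAȲ = 124543.69 in³.
X̄ = 149583.33/4981.75 = 30.03 in; Ȳ = 124543.69/4981.75 = 25.00 in.

X̄ = 30.03 in, Ȳ = 25.00 in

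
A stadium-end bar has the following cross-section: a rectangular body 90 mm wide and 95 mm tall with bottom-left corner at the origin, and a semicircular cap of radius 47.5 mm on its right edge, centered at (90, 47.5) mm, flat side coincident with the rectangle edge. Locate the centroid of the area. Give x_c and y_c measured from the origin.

x_c = 64.09 mm, y_c = 47.50 mm

rectangular body: A = 90 × 95 = 8550.00, centroid at (45.00, 47.50).
semicircular end: A = ½π·47.5² = 3544.11, centroid at (110.16, 47.50).
ΣA = 12094.11 mm², ΣAx_c = 775167.75 mm³, ΣAy_c = 574470.19 mm³.
x_c = 775167.75/12094.11 = 64.09 mm; y_c = 574470.19/12094.11 = 47.50 mm.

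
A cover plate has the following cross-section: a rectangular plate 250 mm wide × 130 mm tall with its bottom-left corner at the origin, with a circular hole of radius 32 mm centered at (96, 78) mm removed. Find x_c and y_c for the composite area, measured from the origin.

x_c = 128.19 mm, y_c = 63.57 mm

Part | A | x̄ᵢ | ȳᵢ | A·x̄ᵢ | A·ȳᵢ
plate | 32500.00 | 125.00 | 65.00 | 4062500.00 | 2112500.00
hole | -3216.99 | 96.00 | 78.00 | -308831.12 | -250925.29
Σ | 29283.01 |  |  | 3753668.88 | 1861574.71
x_c = 3753668.88 / 29283.01 = 128.19 mm
y_c = 1861574.71 / 29283.01 = 63.57 mm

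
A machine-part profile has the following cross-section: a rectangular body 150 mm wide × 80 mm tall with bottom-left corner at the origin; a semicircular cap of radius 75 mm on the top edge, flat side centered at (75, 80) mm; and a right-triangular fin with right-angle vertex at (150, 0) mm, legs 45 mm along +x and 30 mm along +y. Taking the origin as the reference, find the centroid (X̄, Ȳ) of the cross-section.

Part | A | x̄ᵢ | ȳᵢ | A·x̄ᵢ | A·ȳᵢ
rectangular body | 12000.00 | 75.00 | 40.00 | 900000.00 | 480000.00
semicircular top | 8835.73 | 75.00 | 111.83 | 662679.70 | 988108.35
triangular fin | 675.00 | 165.00 | 10.00 | 111375.00 | 6750.00
Σ | 21510.73 |  |  | 1674054.70 | 1474858.35
X̄ = 1674054.70 / 21510.73 = 77.82 mm
Ȳ = 1474858.35 / 21510.73 = 68.56 mm

X̄ = 77.82 mm, Ȳ = 68.56 mm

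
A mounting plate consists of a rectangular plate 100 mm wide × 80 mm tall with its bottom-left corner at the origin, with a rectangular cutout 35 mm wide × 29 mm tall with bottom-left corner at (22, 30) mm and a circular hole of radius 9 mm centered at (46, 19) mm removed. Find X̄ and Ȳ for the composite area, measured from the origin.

plate: A = 100 × 80 = 8000.00, centroid at (50.00, 40.00).
hole 1: A = −(35 × 29) = -1015.00, centroid at (39.50, 44.50).
hole 2: A = −π·9² = -254.47, centroid at (46.00, 19.00).
ΣA = 6730.53 mm², ΣAX̄ = 348201.93 mm³, ΣAȲ = 269997.59 mm³.
X̄ = 348201.93/6730.53 = 51.73 mm; Ȳ = 269997.59/6730.53 = 40.12 mm.

X̄ = 51.73 mm, Ȳ = 40.12 mm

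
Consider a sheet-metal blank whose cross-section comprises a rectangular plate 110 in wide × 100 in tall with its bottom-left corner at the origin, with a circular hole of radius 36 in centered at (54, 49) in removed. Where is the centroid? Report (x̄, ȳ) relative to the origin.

Part | A | x̄ᵢ | ȳᵢ | A·x̄ᵢ | A·ȳᵢ
plate | 11000.00 | 55.00 | 50.00 | 605000.00 | 550000.00
hole | -4071.50 | 54.00 | 49.00 | -219861.22 | -199503.70
Σ | 6928.50 |  |  | 385138.78 | 350496.30
x̄ = 385138.78 / 6928.50 = 55.59 in
ȳ = 350496.30 / 6928.50 = 50.59 in

x̄ = 55.59 in, ȳ = 50.59 in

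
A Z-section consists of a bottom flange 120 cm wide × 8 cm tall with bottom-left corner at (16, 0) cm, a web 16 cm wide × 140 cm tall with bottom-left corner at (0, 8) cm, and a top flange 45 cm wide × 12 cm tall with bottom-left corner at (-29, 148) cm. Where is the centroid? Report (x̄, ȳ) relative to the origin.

x̄ = 23.36 cm, ȳ = 69.98 cm

Part | A | x̄ᵢ | ȳᵢ | A·x̄ᵢ | A·ȳᵢ
bottom flange | 960.00 | 76.00 | 4.00 | 72960.00 | 3840.00
web | 2240.00 | 8.00 | 78.00 | 17920.00 | 174720.00
top flange | 540.00 | -6.50 | 154.00 | -3510.00 | 83160.00
Σ | 3740.00 |  |  | 87370.00 | 261720.00
x̄ = 87370.00 / 3740.00 = 23.36 cm
ȳ = 261720.00 / 3740.00 = 69.98 cm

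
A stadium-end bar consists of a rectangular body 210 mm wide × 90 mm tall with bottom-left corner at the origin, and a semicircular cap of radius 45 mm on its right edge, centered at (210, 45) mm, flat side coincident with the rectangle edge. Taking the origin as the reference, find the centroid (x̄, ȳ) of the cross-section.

x̄ = 122.88 mm, ȳ = 45.00 mm

rectangular body: A = 210 × 90 = 18900.00, centroid at (105.00, 45.00).
semicircular end: A = ½π·45² = 3180.86, centroid at (229.10, 45.00).
ΣA = 22080.86 mm², ΣAx̄ = 2713231.14 mm³, ΣAȳ = 993638.82 mm³.
x̄ = 2713231.14/22080.86 = 122.88 mm; ȳ = 993638.82/22080.86 = 45.00 mm.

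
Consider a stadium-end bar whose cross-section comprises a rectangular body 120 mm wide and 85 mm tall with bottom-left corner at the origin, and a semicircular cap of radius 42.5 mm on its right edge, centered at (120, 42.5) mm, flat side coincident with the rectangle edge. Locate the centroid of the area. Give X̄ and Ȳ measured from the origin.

X̄ = 76.98 mm, Ȳ = 42.50 mm

rectangular body: A = 120 × 85 = 10200.00, centroid at (60.00, 42.50).
semicircular end: A = ½π·42.5² = 2837.25, centroid at (138.04, 42.50).
ΣA = 13037.25 mm², ΣAX̄ = 1003647.19 mm³, ΣAȲ = 554083.16 mm³.
X̄ = 1003647.19/13037.25 = 76.98 mm; Ȳ = 554083.16/13037.25 = 42.50 mm.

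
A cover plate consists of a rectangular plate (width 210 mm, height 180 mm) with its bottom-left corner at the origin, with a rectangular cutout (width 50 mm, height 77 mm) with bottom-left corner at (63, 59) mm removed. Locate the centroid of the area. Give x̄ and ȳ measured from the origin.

Part | A | x̄ᵢ | ȳᵢ | A·x̄ᵢ | A·ȳᵢ
plate | 37800.00 | 105.00 | 90.00 | 3969000.00 | 3402000.00
hole | -3850.00 | 88.00 | 97.50 | -338800.00 | -375375.00
Σ | 33950.00 |  |  | 3630200.00 | 3026625.00
x̄ = 3630200.00 / 33950.00 = 106.93 mm
ȳ = 3026625.00 / 33950.00 = 89.15 mm

x̄ = 106.93 mm, ȳ = 89.15 mm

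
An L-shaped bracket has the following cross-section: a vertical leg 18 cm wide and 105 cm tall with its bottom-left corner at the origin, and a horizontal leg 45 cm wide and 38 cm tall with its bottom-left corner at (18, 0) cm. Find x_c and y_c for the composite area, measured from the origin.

x_c = 23.96 cm, y_c = 36.59 cm

vertical leg: A = 18 × 105 = 1890.00, centroid at (9.00, 52.50).
horizontal leg: A = 45 × 38 = 1710.00, centroid at (40.50, 19.00).
ΣA = 3600.00 cm², ΣAx_c = 86265.00 cm³, ΣAy_c = 131715.00 cm³.
x_c = 86265.00/3600.00 = 23.96 cm; y_c = 131715.00/3600.00 = 36.59 cm.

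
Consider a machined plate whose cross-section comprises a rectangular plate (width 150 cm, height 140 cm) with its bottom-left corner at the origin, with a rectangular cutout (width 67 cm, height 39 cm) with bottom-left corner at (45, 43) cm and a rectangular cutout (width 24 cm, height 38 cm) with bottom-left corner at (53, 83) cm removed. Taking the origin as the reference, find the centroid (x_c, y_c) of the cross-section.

x_c = 75.00 cm, y_c = 69.45 cm

Part | A | x̄ᵢ | ȳᵢ | A·x̄ᵢ | A·ȳᵢ
plate | 21000.00 | 75.00 | 70.00 | 1575000.00 | 1470000.00
hole 1 | -2613.00 | 78.50 | 62.50 | -205120.50 | -163312.50
hole 2 | -912.00 | 65.00 | 102.00 | -59280.00 | -93024.00
Σ | 17475.00 |  |  | 1310599.50 | 1213663.50
x_c = 1310599.50 / 17475.00 = 75.00 cm
y_c = 1213663.50 / 17475.00 = 69.45 cm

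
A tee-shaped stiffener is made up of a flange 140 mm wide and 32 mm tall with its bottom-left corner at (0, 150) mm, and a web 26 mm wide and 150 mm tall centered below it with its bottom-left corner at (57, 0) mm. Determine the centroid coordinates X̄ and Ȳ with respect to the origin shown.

X̄ = 70.00 mm, Ȳ = 123.65 mm

Part | A | x̄ᵢ | ȳᵢ | A·x̄ᵢ | A·ȳᵢ
web | 3900.00 | 70.00 | 75.00 | 273000.00 | 292500.00
flange | 4480.00 | 70.00 | 166.00 | 313600.00 | 743680.00
Σ | 8380.00 |  |  | 586600.00 | 1036180.00
X̄ = 586600.00 / 8380.00 = 70.00 mm
Ȳ = 1036180.00 / 8380.00 = 123.65 mm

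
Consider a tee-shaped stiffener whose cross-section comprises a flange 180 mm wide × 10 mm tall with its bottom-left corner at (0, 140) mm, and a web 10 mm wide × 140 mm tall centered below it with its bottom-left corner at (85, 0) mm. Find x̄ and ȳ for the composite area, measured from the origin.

x̄ = 90.00 mm, ȳ = 112.19 mm

web: A = 10 × 140 = 1400.00, centroid at (90.00, 70.00).
flange: A = 180 × 10 = 1800.00, centroid at (90.00, 145.00).
ΣA = 3200.00 mm²
ΣAx̄ = (1400.00)(90.00) + (1800.00)(90.00) = 288000.00 mm³
ΣAȳ = (1400.00)(70.00) + (1800.00)(145.00) = 359000.00 mm³
x̄ = 288000.00 / 3200.00 = 90.00 mm
ȳ = 359000.00 / 3200.00 = 112.19 mm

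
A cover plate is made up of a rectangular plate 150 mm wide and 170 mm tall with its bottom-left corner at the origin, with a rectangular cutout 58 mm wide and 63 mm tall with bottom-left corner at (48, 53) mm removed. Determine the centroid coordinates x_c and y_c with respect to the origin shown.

plate: A = 150 × 170 = 25500.00, centroid at (75.00, 85.00).
hole: A = −(58 × 63) = -3654.00, centroid at (77.00, 84.50).
ΣA = 21846.00 mm², ΣAx_c = 1631142.00 mm³, ΣAy_c = 1858737.00 mm³.
x_c = 1631142.00/21846.00 = 74.67 mm; y_c = 1858737.00/21846.00 = 85.08 mm.

x_c = 74.67 mm, y_c = 85.08 mm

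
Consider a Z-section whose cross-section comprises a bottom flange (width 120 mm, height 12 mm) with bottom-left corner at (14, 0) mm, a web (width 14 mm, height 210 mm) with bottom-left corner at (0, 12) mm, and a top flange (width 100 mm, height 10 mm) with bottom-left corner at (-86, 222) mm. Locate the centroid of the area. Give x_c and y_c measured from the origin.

x_c = 16.94 mm, y_c = 107.74 mm

Part | A | x̄ᵢ | ȳᵢ | A·x̄ᵢ | A·ȳᵢ
bottom flange | 1440.00 | 74.00 | 6.00 | 106560.00 | 8640.00
web | 2940.00 | 7.00 | 117.00 | 20580.00 | 343980.00
top flange | 1000.00 | -36.00 | 227.00 | -36000.00 | 227000.00
Σ | 5380.00 |  |  | 91140.00 | 579620.00
x_c = 91140.00 / 5380.00 = 16.94 mm
y_c = 579620.00 / 5380.00 = 107.74 mm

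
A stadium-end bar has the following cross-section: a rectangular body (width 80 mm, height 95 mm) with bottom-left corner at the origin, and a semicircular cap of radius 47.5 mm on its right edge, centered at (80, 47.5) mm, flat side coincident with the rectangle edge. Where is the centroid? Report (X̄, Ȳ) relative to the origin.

X̄ = 59.13 mm, Ȳ = 47.50 mm

Part | A | x̄ᵢ | ȳᵢ | A·x̄ᵢ | A·ȳᵢ
rectangular body | 7600.00 | 40.00 | 47.50 | 304000.00 | 361000.00
semicircular end | 3544.11 | 100.16 | 47.50 | 354976.65 | 168345.19
Σ | 11144.11 |  |  | 658976.65 | 529345.19
X̄ = 658976.65 / 11144.11 = 59.13 mm
Ȳ = 529345.19 / 11144.11 = 47.50 mm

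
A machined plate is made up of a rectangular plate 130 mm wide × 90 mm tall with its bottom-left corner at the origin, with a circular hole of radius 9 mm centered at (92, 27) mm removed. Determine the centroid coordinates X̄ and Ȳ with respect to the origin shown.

X̄ = 64.40 mm, Ȳ = 45.40 mm

Part | A | x̄ᵢ | ȳᵢ | A·x̄ᵢ | A·ȳᵢ
plate | 11700.00 | 65.00 | 45.00 | 760500.00 | 526500.00
hole | -254.47 | 92.00 | 27.00 | -23411.15 | -6870.66
Σ | 11445.53 |  |  | 737088.85 | 519629.34
X̄ = 737088.85 / 11445.53 = 64.40 mm
Ȳ = 519629.34 / 11445.53 = 45.40 mm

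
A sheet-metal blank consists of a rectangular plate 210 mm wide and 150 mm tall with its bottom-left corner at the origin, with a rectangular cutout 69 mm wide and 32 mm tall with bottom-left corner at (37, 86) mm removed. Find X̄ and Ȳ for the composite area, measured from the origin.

Part | A | x̄ᵢ | ȳᵢ | A·x̄ᵢ | A·ȳᵢ
plate | 31500.00 | 105.00 | 75.00 | 3307500.00 | 2362500.00
hole | -2208.00 | 71.50 | 102.00 | -157872.00 | -225216.00
Σ | 29292.00 |  |  | 3149628.00 | 2137284.00
X̄ = 3149628.00 / 29292.00 = 107.53 mm
Ȳ = 2137284.00 / 29292.00 = 72.96 mm

X̄ = 107.53 mm, Ȳ = 72.96 mm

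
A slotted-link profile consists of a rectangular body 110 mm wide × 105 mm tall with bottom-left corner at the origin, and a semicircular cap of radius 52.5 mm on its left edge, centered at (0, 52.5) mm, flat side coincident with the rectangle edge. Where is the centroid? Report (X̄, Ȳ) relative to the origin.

X̄ = 33.93 mm, Ȳ = 52.50 mm

rectangular body: A = 110 × 105 = 11550.00, centroid at (55.00, 52.50).
semicircular end: A = ½π·52.5² = 4329.51, centroid at (-22.28, 52.50).
ΣA = 15879.51 mm², ΣAX̄ = 538781.25 mm³, ΣAȲ = 833674.14 mm³.
X̄ = 538781.25/15879.51 = 33.93 mm; Ȳ = 833674.14/15879.51 = 52.50 mm.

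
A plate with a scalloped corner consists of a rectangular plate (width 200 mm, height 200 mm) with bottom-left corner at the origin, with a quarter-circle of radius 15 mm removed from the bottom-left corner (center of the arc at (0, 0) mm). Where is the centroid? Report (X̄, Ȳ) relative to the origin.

X̄ = 100.42 mm, Ȳ = 100.42 mm

plate: A = 200 × 200 = 40000.00, centroid at (100.00, 100.00).
removed quarter-circle: A = −¼π·15² = -176.71, centroid at (6.37, 6.37).
ΣA = 39823.29 mm², ΣAX̄ = 3998875.00 mm³, ΣAȲ = 3998875.00 mm³.
X̄ = 3998875.00/39823.29 = 100.42 mm; Ȳ = 3998875.00/39823.29 = 100.42 mm.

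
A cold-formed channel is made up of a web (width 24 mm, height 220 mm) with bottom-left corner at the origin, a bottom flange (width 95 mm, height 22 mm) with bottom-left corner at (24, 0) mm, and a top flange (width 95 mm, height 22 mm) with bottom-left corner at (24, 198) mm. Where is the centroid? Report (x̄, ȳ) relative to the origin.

x̄ = 38.29 mm, ȳ = 110.00 mm

web: A = 24 × 220 = 5280.00, centroid at (12.00, 110.00).
bottom flange: A = 95 × 22 = 2090.00, centroid at (71.50, 11.00).
top flange: A = 95 × 22 = 2090.00, centroid at (71.50, 209.00).
ΣA = 9460.00 mm²
ΣAx̄ = (5280.00)(12.00) + (2090.00)(71.50) + (2090.00)(71.50) = 362230.00 mm³
ΣAȳ = (5280.00)(110.00) + (2090.00)(11.00) + (2090.00)(209.00) = 1040600.00 mm³
x̄ = 362230.00 / 9460.00 = 38.29 mm
ȳ = 1040600.00 / 9460.00 = 110.00 mm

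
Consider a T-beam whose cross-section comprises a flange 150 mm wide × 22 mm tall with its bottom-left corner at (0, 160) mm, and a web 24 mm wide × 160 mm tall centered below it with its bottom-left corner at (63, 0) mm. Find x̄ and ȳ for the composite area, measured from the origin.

Part | A | x̄ᵢ | ȳᵢ | A·x̄ᵢ | A·ȳᵢ
web | 3840.00 | 75.00 | 80.00 | 288000.00 | 307200.00
flange | 3300.00 | 75.00 | 171.00 | 247500.00 | 564300.00
Σ | 7140.00 |  |  | 535500.00 | 871500.00
x̄ = 535500.00 / 7140.00 = 75.00 mm
ȳ = 871500.00 / 7140.00 = 122.06 mm

x̄ = 75.00 mm, ȳ = 122.06 mm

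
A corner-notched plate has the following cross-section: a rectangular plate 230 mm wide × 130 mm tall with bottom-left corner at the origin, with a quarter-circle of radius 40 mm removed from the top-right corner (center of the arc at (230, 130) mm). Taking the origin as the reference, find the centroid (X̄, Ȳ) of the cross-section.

X̄ = 110.70 mm, Ȳ = 62.89 mm

Part | A | x̄ᵢ | ȳᵢ | A·x̄ᵢ | A·ȳᵢ
plate | 29900.00 | 115.00 | 65.00 | 3438500.00 | 1943500.00
removed quarter-circle | -1256.64 | 213.02 | 113.02 | -267693.19 | -142029.48
Σ | 28643.36 |  |  | 3170806.81 | 1801470.52
X̄ = 3170806.81 / 28643.36 = 110.70 mm
Ȳ = 1801470.52 / 28643.36 = 62.89 mm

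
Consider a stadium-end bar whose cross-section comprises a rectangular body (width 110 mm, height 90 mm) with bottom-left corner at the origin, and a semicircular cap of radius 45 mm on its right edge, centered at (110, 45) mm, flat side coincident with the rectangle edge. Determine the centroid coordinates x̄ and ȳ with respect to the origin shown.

Part | A | x̄ᵢ | ȳᵢ | A·x̄ᵢ | A·ȳᵢ
rectangular body | 9900.00 | 55.00 | 45.00 | 544500.00 | 445500.00
semicircular end | 3180.86 | 129.10 | 45.00 | 410644.88 | 143138.82
Σ | 13080.86 |  |  | 955144.88 | 588638.82
x̄ = 955144.88 / 13080.86 = 73.02 mm
ȳ = 588638.82 / 13080.86 = 45.00 mm

x̄ = 73.02 mm, ȳ = 45.00 mm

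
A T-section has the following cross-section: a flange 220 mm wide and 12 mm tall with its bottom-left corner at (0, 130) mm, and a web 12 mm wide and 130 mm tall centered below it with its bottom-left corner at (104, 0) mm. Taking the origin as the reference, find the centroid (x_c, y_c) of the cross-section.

web: A = 12 × 130 = 1560.00, centroid at (110.00, 65.00).
flange: A = 220 × 12 = 2640.00, centroid at (110.00, 136.00).
ΣA = 4200.00 mm², ΣAx_c = 462000.00 mm³, ΣAy_c = 460440.00 mm³.
x_c = 462000.00/4200.00 = 110.00 mm; y_c = 460440.00/4200.00 = 109.63 mm.

x_c = 110.00 mm, y_c = 109.63 mm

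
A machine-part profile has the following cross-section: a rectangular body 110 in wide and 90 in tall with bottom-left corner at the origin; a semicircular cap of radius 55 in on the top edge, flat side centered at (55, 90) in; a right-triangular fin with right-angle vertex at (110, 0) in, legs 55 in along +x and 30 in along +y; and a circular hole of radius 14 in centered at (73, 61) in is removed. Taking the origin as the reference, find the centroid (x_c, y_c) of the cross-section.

x_c = 58.33 in, y_c = 64.25 in

Part | A | x̄ᵢ | ȳᵢ | A·x̄ᵢ | A·ȳᵢ
rectangular body | 9900.00 | 55.00 | 45.00 | 544500.00 | 445500.00
semicircular top | 4751.66 | 55.00 | 113.34 | 261341.24 | 538565.97
triangular fin | 825.00 | 128.33 | 10.00 | 105875.00 | 8250.00
hole | -615.75 | 73.00 | 61.00 | -44949.91 | -37560.88
Σ | 14860.91 |  |  | 866766.33 | 954755.08
x_c = 866766.33 / 14860.91 = 58.33 in
y_c = 954755.08 / 14860.91 = 64.25 in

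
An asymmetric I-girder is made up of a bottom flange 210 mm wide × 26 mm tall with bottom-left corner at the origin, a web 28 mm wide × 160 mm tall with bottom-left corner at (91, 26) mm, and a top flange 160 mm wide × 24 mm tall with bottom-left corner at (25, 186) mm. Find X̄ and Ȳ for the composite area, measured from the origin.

Part | A | x̄ᵢ | ȳᵢ | A·x̄ᵢ | A·ȳᵢ
bottom flange | 5460.00 | 105.00 | 13.00 | 573300.00 | 70980.00
web | 4480.00 | 105.00 | 106.00 | 470400.00 | 474880.00
top flange | 3840.00 | 105.00 | 198.00 | 403200.00 | 760320.00
Σ | 13780.00 |  |  | 1446900.00 | 1306180.00
X̄ = 1446900.00 / 13780.00 = 105.00 mm
Ȳ = 1306180.00 / 13780.00 = 94.79 mm

X̄ = 105.00 mm, Ȳ = 94.79 mm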